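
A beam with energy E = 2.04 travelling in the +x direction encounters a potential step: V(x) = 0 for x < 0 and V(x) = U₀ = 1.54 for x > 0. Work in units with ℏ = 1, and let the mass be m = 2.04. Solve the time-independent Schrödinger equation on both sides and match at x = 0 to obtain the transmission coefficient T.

T = 0.886

On each side the TISE gives plane waves with k = √(2m(E − V))/ℏ: k₁ = √(2·2.04·2.04) = 2.885, k₂ = √(2·2.04·0.5) = 1.428.
Continuity of ψ and ψ′ at the step yields the reflection amplitude r = (k₁ − k₂)/(k₁ + k₂) = 0.3377; thus R = |r|² = 0.1141, T = 0.8859.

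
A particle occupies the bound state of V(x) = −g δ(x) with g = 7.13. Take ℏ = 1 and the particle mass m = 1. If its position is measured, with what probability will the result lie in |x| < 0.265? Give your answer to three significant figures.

P = 0.977

The normalised bound state is ψ = √κ e^{−κ|x|} with κ = mg/ℏ² = 7.130.
P(|x| < d) = ∫_{−d}^{d} κ e^{−2κ|x|} dx = 1 − e^{−2κd} = 1 − e^{−3.779} = 0.9772.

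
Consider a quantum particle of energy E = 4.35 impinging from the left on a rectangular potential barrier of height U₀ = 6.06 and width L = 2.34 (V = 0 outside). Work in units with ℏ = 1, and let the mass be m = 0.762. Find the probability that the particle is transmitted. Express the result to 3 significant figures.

T = 0.00170

Since E < U₀ the interior solution is evanescent with decay constant κ = √(2m(U₀ − E))/ℏ = 1.614.
κL = 3.778, sinh(κL) = 21.84.
The exact tunnelling result is T⁻¹ = 1 + U₀² sinh²(κL) / [4E(U₀ − E)] = 589.8, so T = 0.00170.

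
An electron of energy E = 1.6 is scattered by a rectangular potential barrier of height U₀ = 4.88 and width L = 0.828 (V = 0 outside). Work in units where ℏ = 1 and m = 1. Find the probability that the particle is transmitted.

E < U₀: inside the barrier ψ ∝ e^{±κx} with κ = √(2m(U₀ − E))/ℏ = 2.561.
κL = 2.121, sinh(κL) = 4.109.
The exact tunnelling result is T⁻¹ = 1 + U₀² sinh²(κL) / [4E(U₀ − E)] = 20.15, so T = 0.0496.

T = 0.0496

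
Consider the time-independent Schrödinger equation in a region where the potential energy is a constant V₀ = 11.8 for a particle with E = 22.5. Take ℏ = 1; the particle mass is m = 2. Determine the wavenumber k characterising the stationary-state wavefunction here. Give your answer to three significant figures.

With E > V₀ the solution is oscillatory, ψ ∝ e^{±ikx} with k = √(2m(E − V₀))/ℏ.
k = √(2 × 2 × 10.7) = 6.542.

k = 6.54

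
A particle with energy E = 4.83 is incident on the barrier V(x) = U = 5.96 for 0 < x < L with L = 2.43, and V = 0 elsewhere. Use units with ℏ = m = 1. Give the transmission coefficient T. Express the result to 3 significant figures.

T = 0.00165

E < U: inside the barrier ψ ∝ e^{±κx} with κ = √(2m(U − E))/ℏ = 1.503.
κL = 3.653, sinh(κL) = 19.28.
The exact tunnelling result is T⁻¹ = 1 + U² sinh²(κL) / [4E(U − E)] = 606.1, so T = 0.00165.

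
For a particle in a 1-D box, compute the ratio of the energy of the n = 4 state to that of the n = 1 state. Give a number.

Since E_n ∝ n², the ratio is (4/1)² = 16.

16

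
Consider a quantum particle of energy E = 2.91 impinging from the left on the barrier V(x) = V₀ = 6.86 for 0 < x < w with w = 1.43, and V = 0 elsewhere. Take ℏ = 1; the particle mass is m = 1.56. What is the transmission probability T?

E < V₀: inside the barrier ψ ∝ e^{±κx} with κ = √(2m(V₀ − E))/ℏ = 3.511.
κw = 5.020, sinh(κw) = 75.71.
The exact tunnelling result is T⁻¹ = 1 + V₀² sinh²(κw) / [4E(V₀ − E)] = 5868, so T = 0.000170.

T = 0.000170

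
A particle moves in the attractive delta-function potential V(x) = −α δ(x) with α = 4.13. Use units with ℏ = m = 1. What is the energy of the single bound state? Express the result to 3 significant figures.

E = -8.53

For x ≠ 0 the bound state is ψ ∝ e^{−κ|x|}; integrating the TISE across the delta gives the cusp condition 2κ = 2mα/ℏ², so κ = 4.130.
Then E = −ℏ²κ²/(2m) = −mα²/(2ℏ²) = -8.528.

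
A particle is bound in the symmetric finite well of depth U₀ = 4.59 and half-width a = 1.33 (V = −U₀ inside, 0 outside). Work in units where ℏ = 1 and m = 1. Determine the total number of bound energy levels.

The dimensionless depth is z₀ = a√(2mU₀)/ℏ = 1.33 × √(9.180) = 4.030.
A new bound state (alternating even/odd) appears each time z₀ passes a multiple of π/2, so N = ⌊2z₀/π⌋ + 1 = ⌊2.565⌋ + 1 = 3.

N = 3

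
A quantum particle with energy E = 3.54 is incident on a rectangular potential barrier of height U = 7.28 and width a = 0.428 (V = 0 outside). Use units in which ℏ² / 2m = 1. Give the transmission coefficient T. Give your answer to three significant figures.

T = 0.538

Since E < U the interior solution is evanescent with decay constant κ = √(2m(U − E))/ℏ = 1.934.
κa = 0.8277, sinh(κa) = 0.9255.
The exact tunnelling result is T⁻¹ = 1 + U² sinh²(κa) / [4E(U − E)] = 1.857, so T = 0.538.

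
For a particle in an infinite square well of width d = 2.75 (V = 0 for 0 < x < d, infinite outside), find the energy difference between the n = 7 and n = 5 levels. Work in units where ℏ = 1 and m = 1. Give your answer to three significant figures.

E_n = n²π²ℏ²/(2md²), so ΔE = (7² − 5²) π²ℏ²/(2md²).
ΔE = 24 × π² / (2 × 1 × 2.75²) = 15.66.

ΔE = 15.7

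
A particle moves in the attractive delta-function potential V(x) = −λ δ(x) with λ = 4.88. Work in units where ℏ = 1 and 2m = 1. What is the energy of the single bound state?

The bound state is ψ(x) = √κ e^{−κ|x|}. The derivative jump ψ'(0⁺) − ψ'(0⁻) = −(2mλ/ℏ²)ψ(0) fixes κ = mλ/ℏ² = 2.440.
Then E = −ℏ²κ²/(2m) = −mλ²/(2ℏ²) = -5.954.

E = -5.95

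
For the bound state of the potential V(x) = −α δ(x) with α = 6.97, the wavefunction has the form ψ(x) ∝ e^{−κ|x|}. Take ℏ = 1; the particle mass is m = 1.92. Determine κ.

Integrate −(ℏ²/2m)ψ'' − αδ(x)ψ = Eψ from −ε to +ε: the ψ'' term gives ψ'(0⁺) − ψ'(0⁻) and the δ term gives −(2mα/ℏ²)ψ(0).
With ψ ∝ e^{−κ|x|} this yields −2κ = −2mα/ℏ², so κ = mα/ℏ² = 13.38.

κ = 13.4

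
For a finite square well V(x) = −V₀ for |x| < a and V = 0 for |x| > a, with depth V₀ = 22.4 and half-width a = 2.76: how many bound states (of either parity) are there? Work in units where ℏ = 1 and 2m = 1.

Define the well-strength parameter z₀ = (a/ℏ)√(2mV₀) = 2.76 × √(2·0.5·22.4) = 13.06.
A new bound state (alternating even/odd) appears each time z₀ passes a multiple of π/2, so N = ⌊2z₀/π⌋ + 1 = ⌊8.316⌋ + 1 = 9.

N = 9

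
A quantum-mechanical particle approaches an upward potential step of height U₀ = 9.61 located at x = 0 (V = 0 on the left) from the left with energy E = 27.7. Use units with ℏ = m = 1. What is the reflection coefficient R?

The wavenumbers are k₁ = √(2mE)/ℏ = 7.443 on the left and k₂ = √(2m(E − U₀))/ℏ = 6.015 on the right.
Matching ψ and ψ′ at x = 0 gives r = (k₁ − k₂)/(k₁ + k₂), so R = r² = 0.01126 and T = 1 − R = 0.9887.

R = 0.0113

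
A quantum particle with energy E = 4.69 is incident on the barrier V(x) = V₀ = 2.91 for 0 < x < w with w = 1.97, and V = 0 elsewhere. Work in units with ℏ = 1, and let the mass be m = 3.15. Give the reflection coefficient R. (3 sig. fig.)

E > V₀: inside the barrier k₂ = √(2m(E − V₀))/ℏ = 3.349, k₂w = 6.597.
T = [1 + V₀² sin²(k₂w) / (4E(E − V₀))]⁻¹ = 1/1.024 = 0.976.
R = 1 − T = 0.0236.

R = 0.0236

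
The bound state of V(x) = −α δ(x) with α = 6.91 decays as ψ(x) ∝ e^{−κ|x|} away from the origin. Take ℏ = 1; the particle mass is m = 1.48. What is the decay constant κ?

Integrate −(ℏ²/2m)ψ'' − αδ(x)ψ = Eψ from −ε to +ε: the ψ'' term gives ψ'(0⁺) − ψ'(0⁻) and the δ term gives −(2mα/ℏ²)ψ(0).
With ψ ∝ e^{−κ|x|} this yields −2κ = −2mα/ℏ², so κ = mα/ℏ² = 10.23.

κ = 10.2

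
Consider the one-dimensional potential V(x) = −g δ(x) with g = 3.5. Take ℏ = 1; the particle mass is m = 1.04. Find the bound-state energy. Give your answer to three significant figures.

E = -6.37

The bound state is ψ(x) = √κ e^{−κ|x|}. The derivative jump ψ'(0⁺) − ψ'(0⁻) = −(2mg/ℏ²)ψ(0) fixes κ = mg/ℏ² = 3.640.
Then E = −ℏ²κ²/(2m) = −mg²/(2ℏ²) = -6.370.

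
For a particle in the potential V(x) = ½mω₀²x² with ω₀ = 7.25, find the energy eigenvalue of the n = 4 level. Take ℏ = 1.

E = 32.6

The oscillator eigenvalues are E_n = ℏω₀(n + ½), so E_4 = 7.25 × 4.5 = 32.63.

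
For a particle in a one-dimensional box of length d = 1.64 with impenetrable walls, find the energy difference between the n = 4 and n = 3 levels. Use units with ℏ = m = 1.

E_n = n²π²ℏ²/(2md²), so ΔE = (4² − 3²) π²ℏ²/(2md²).
ΔE = 7 × π² / (2 × 1 × 1.64²) = 12.84.

ΔE = 12.8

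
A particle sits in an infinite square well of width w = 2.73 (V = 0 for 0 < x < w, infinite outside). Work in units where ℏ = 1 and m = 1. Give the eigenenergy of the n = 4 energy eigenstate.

The infinite-well eigenfunctions ψ_n = √(2/w) sin(nπx/w) vanish at both walls, giving E_n = n²π²ℏ²/(2mw²).
E_4 = 4² × π² / (2 × 1 × 2.73²) = 10.59.

E = 10.6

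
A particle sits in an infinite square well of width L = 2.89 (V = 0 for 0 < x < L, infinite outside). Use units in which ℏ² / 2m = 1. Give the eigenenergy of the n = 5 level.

The infinite-well eigenfunctions ψ_n = √(2/L) sin(nπx/L) vanish at both walls, giving E_n = n²π²ℏ²/(2mL²).
E_5 = 5² × π² / (2 × 0.5 × 2.89²) = 29.54.

E = 29.5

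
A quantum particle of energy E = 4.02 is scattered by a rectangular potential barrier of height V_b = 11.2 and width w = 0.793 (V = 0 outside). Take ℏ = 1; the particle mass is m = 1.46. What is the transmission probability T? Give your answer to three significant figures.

Since E < V_b the interior solution is evanescent with decay constant κ = √(2m(V_b − E))/ℏ = 4.579.
κw = 3.631, sinh(κw) = 18.86.
Matching ψ, ψ′ at both faces gives T = [1 + V_b² sinh²(κw) / (4E(V_b − E))]⁻¹ = 1/387.6 = 0.00258.

T = 0.00258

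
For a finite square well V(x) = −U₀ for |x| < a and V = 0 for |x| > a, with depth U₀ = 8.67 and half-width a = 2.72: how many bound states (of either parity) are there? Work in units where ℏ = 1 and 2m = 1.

Define the well-strength parameter z₀ = (a/ℏ)√(2mU₀) = 2.72 × √(2·0.5·8.67) = 8.009.
The even/odd transcendental equations gain one root per π/2 in z₀, giving N = 1 + ⌊2z₀/π⌋ = 1 + ⌊5.099⌋ = 6.

N = 6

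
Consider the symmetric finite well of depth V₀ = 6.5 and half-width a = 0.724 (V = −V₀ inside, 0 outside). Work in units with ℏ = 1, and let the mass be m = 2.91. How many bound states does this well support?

The dimensionless depth is z₀ = a√(2mV₀)/ℏ = 0.724 × √(37.83) = 4.453.
The even/odd transcendental equations gain one root per π/2 in z₀, giving N = 1 + ⌊2z₀/π⌋ = 1 + ⌊2.835⌋ = 3.

N = 3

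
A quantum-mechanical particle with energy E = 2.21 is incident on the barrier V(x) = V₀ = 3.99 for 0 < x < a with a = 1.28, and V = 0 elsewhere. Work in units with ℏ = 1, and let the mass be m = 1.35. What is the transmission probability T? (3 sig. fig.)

Since E < V₀ the interior solution is evanescent with decay constant κ = √(2m(V₀ − E))/ℏ = 2.192.
κa = 2.806, sinh(κa) = 8.242.
The exact tunnelling result is T⁻¹ = 1 + V₀² sinh²(κa) / [4E(V₀ − E)] = 69.73, so T = 0.0143.

T = 0.0143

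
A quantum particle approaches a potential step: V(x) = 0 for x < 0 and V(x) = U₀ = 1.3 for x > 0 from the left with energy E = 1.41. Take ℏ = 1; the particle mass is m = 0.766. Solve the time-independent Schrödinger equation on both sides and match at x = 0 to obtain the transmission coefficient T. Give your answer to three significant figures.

T = 0.683

On each side the TISE gives plane waves with k = √(2m(E − V))/ℏ: k₁ = √(2·0.766·1.41) = 1.470, k₂ = √(2·0.766·0.11) = 0.4105.
Continuity of ψ and ψ′ at the step yields the reflection amplitude r = (k₁ − k₂)/(k₁ + k₂) = 0.5633; thus R = |r|² = 0.3174, T = 0.6826.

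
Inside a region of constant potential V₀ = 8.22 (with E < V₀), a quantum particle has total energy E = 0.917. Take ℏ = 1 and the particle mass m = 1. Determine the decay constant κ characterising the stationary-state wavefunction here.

κ = 3.82

Since E < V₀ the TISE in this region is ψ'' = κ²ψ with κ = √(2m(V₀ − E))/ℏ.
κ = √(2 × 1 × 7.303) = 3.822.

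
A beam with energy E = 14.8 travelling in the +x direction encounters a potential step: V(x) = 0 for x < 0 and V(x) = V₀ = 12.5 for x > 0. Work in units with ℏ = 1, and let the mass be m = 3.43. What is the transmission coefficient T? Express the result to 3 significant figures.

T = 0.811

The wavenumbers are k₁ = √(2mE)/ℏ = 10.08 on the left and k₂ = √(2m(E − V₀))/ℏ = 3.972 on the right.
Matching ψ and ψ′ at x = 0 gives r = (k₁ − k₂)/(k₁ + k₂), so R = r² = 0.1888 and T = 1 − R = 0.8112.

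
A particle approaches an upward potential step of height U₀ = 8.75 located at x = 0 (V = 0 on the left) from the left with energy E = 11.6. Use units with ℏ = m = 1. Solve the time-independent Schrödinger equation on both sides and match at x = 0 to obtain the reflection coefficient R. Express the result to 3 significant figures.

On each side the TISE gives plane waves with k = √(2m(E − V))/ℏ: k₁ = √(2·1·11.6) = 4.817, k₂ = √(2·1·2.85) = 2.387.
Continuity of ψ and ψ′ at the step yields the reflection amplitude r = (k₁ − k₂)/(k₁ + k₂) = 0.3372; thus R = |r|² = 0.1137, T = 0.8863.

R = 0.114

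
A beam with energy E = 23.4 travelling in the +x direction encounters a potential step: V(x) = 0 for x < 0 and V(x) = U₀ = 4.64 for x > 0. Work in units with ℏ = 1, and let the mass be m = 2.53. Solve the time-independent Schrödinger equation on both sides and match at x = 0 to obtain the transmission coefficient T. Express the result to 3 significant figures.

T = 0.997

On each side the TISE gives plane waves with k = √(2m(E − V))/ℏ: k₁ = √(2·2.53·23.4) = 10.88, k₂ = √(2·2.53·18.76) = 9.743.
Continuity of ψ and ψ′ at the step yields the reflection amplitude r = (k₁ − k₂)/(k₁ + k₂) = 0.05520; thus R = |r|² = 0.003047, T = 0.9970.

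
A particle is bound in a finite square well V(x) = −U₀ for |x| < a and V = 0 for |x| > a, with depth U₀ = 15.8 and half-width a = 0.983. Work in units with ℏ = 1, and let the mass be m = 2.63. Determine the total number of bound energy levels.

The dimensionless depth is z₀ = a√(2mU₀)/ℏ = 0.983 × √(83.11) = 8.961.
The even/odd transcendental equations gain one root per π/2 in z₀, giving N = 1 + ⌊2z₀/π⌋ = 1 + ⌊5.705⌋ = 6.

N = 6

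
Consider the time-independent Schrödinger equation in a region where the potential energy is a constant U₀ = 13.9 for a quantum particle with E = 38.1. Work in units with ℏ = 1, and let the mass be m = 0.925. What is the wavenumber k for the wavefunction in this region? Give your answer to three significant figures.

k = 6.69

With E > U₀ the solution is oscillatory, ψ ∝ e^{±ikx} with k = √(2m(E − U₀))/ℏ.
k = √(2 × 0.925 × 24.2) = 6.691.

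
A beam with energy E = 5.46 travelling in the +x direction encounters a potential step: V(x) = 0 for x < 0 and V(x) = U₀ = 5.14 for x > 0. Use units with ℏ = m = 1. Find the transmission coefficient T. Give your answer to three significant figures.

On each side the TISE gives plane waves with k = √(2m(E − V))/ℏ: k₁ = √(2·1·5.46) = 3.305, k₂ = √(2·1·0.32) = 0.8000.
Continuity of ψ and ψ′ at the step yields the reflection amplitude r = (k₁ − k₂)/(k₁ + k₂) = 0.6102; thus R = |r|² = 0.3723, T = 0.6277.

T = 0.628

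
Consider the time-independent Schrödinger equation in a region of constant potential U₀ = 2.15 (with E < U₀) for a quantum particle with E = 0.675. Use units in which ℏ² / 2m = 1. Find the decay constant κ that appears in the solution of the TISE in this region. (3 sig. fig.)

Since E < U₀ the TISE in this region is ψ'' = κ²ψ with κ = √(2m(U₀ − E))/ℏ.
κ = √(2 × 0.5 × 1.475) = 1.214.

κ = 1.21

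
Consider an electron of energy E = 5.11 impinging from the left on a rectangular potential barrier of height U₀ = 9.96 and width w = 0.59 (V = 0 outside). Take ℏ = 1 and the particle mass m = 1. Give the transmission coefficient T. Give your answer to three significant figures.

T = 0.0964

E < U₀: inside the barrier ψ ∝ e^{±κx} with κ = √(2m(U₀ − E))/ℏ = 3.114.
κw = 1.838, sinh(κw) = 3.061.
The exact tunnelling result is T⁻¹ = 1 + U₀² sinh²(κw) / [4E(U₀ − E)] = 10.38, so T = 0.0964.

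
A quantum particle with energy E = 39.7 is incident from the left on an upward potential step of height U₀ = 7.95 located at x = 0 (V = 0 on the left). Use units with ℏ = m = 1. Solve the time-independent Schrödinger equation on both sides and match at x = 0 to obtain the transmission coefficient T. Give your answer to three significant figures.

On each side the TISE gives plane waves with k = √(2m(E − V))/ℏ: k₁ = √(2·1·39.7) = 8.911, k₂ = √(2·1·31.75) = 7.969.
Continuity of ψ and ψ′ at the step yields the reflection amplitude r = (k₁ − k₂)/(k₁ + k₂) = 0.05581; thus R = |r|² = 0.003114, T = 0.9969.

T = 0.997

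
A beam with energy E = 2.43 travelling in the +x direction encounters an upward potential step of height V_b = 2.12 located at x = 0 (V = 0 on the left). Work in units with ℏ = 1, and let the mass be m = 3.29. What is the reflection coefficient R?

R = 0.224

On each side the TISE gives plane waves with k = √(2m(E − V))/ℏ: k₁ = √(2·3.29·2.43) = 3.999, k₂ = √(2·3.29·0.31) = 1.428.
Matching ψ and ψ′ at x = 0 gives r = (k₁ − k₂)/(k₁ + k₂), so R = r² = 0.2243 and T = 1 − R = 0.7757.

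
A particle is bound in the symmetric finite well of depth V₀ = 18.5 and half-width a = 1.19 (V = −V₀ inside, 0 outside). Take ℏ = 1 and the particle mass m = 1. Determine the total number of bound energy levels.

N = 5

Define the well-strength parameter z₀ = (a/ℏ)√(2mV₀) = 1.19 × √(2·1·18.5) = 7.238.
The even/odd transcendental equations gain one root per π/2 in z₀, giving N = 1 + ⌊2z₀/π⌋ = 1 + ⌊4.608⌋ = 5.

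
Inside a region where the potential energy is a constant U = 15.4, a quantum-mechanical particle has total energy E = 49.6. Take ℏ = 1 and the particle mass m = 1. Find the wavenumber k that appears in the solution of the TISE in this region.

k = 8.27

With E > U the solution is oscillatory, ψ ∝ e^{±ikx} with k = √(2m(E − U))/ℏ.
k = √(2 × 1 × 34.2) = 8.270.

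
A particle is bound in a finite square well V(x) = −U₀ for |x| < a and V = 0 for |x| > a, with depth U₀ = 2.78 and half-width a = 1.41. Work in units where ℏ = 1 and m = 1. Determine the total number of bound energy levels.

Define the well-strength parameter z₀ = (a/ℏ)√(2mU₀) = 1.41 × √(2·1·2.78) = 3.325.
A new bound state (alternating even/odd) appears each time z₀ passes a multiple of π/2, so N = ⌊2z₀/π⌋ + 1 = ⌊2.117⌋ + 1 = 3.

N = 3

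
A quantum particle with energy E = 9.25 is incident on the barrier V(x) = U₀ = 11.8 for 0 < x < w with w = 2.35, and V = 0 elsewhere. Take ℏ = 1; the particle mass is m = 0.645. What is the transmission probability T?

T = 0.000538

E < U₀: inside the barrier ψ ∝ e^{±κx} with κ = √(2m(U₀ − E))/ℏ = 1.814.
κw = 4.262, sinh(κw) = 35.48.
Matching ψ, ψ′ at both faces gives T = [1 + U₀² sinh²(κw) / (4E(U₀ − E))]⁻¹ = 1/1858 = 0.000538.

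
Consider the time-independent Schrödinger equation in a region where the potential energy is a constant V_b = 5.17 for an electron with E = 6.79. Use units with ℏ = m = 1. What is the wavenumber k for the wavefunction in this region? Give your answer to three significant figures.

k = 1.80

With E > V_b the solution is oscillatory, ψ ∝ e^{±ikx} with k = √(2m(E − V_b))/ℏ.
k = √(2 × 1 × 1.62) = 1.800.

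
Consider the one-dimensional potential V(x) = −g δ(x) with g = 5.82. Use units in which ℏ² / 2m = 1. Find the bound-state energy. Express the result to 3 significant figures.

E = -8.47

For x ≠ 0 the bound state is ψ ∝ e^{−κ|x|}; integrating the TISE across the delta gives the cusp condition 2κ = 2mg/ℏ², so κ = 2.910.
Then E = −ℏ²κ²/(2m) = −mg²/(2ℏ²) = -8.468.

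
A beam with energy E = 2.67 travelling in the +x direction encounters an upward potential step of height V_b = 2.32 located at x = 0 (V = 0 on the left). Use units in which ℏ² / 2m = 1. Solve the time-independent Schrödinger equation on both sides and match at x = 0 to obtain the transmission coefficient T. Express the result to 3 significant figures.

On each side the TISE gives plane waves with k = √(2m(E − V))/ℏ: k₁ = √(2·½·2.67) = 1.634, k₂ = √(2·½·0.35) = 0.5916.
Continuity of ψ and ψ′ at the step yields the reflection amplitude r = (k₁ − k₂)/(k₁ + k₂) = 0.4684; thus R = |r|² = 0.2194, T = 0.7806.

T = 0.781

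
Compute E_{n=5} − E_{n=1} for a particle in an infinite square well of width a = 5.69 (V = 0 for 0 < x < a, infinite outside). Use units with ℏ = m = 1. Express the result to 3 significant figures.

E_n = n²π²ℏ²/(2ma²), so ΔE = (5² − 1²) π²ℏ²/(2ma²).
ΔE = 24 × π² / (2 × 1 × 5.69²) = 3.658.

ΔE = 3.66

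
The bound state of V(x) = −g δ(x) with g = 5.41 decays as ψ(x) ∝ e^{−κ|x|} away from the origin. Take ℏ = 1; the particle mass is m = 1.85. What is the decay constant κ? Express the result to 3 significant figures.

Integrating the TISE across x = 0 gives the cusp condition ψ'(0⁺) − ψ'(0⁻) = −(2mg/ℏ²)ψ(0).
With ψ ∝ e^{−κ|x|} this yields −2κ = −2mg/ℏ², so κ = mg/ℏ² = 10.01.

κ = 10.0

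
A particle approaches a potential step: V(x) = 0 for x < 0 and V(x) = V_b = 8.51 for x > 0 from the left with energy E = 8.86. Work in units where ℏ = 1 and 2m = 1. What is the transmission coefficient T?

T = 0.553

The wavenumbers are k₁ = √(2mE)/ℏ = 2.977 on the left and k₂ = √(2m(E − V_b))/ℏ = 0.5916 on the right.
Continuity of ψ and ψ′ at the step yields the reflection amplitude r = (k₁ − k₂)/(k₁ + k₂) = 0.6684; thus R = |r|² = 0.4468, T = 0.5532.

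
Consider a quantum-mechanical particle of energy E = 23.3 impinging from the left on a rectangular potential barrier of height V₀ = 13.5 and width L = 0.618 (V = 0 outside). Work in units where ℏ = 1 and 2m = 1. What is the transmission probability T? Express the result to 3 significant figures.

T = 0.852

Above the barrier the interior wavenumber is k₂ = √(2m(E − V₀))/ℏ = 3.130, giving phase k₂L = 1.935.
T = [1 + V₀² sin²(k₂L) / (4E(E − V₀))]⁻¹ = 1/1.174 = 0.852.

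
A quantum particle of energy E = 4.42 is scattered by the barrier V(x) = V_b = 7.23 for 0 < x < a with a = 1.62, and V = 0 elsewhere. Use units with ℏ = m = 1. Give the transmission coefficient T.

E < V_b: inside the barrier ψ ∝ e^{±κx} with κ = √(2m(V_b − E))/ℏ = 2.371.
κa = 3.840, sinh(κa) = 23.26.
Matching ψ, ψ′ at both faces gives T = [1 + V_b² sinh²(κa) / (4E(V_b − E))]⁻¹ = 1/570.4 = 0.00175.

T = 0.00175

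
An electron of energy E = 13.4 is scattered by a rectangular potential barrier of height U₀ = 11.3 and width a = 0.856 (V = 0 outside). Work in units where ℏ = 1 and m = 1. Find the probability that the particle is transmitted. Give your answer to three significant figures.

T = 0.477

Above the barrier the interior wavenumber is k₂ = √(2m(E − U₀))/ℏ = 2.049, giving phase k₂a = 1.754.
T = [1 + U₀² sin²(k₂a) / (4E(E − U₀))]⁻¹ = 1/2.097 = 0.477.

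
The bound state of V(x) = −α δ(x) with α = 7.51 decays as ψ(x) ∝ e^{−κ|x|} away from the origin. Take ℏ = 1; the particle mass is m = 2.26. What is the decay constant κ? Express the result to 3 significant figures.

κ = 17.0

Integrate −(ℏ²/2m)ψ'' − αδ(x)ψ = Eψ from −ε to +ε: the ψ'' term gives ψ'(0⁺) − ψ'(0⁻) and the δ term gives −(2mα/ℏ²)ψ(0).
With ψ ∝ e^{−κ|x|} this yields −2κ = −2mα/ℏ², so κ = mα/ℏ² = 16.97.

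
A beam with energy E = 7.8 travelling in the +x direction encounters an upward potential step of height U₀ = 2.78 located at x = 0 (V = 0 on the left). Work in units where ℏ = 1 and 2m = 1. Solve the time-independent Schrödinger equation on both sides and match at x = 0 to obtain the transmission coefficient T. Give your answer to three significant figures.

T = 0.988

On each side the TISE gives plane waves with k = √(2m(E − V))/ℏ: k₁ = √(2·½·7.8) = 2.793, k₂ = √(2·½·5.02) = 2.241.
Continuity of ψ and ψ′ at the step yields the reflection amplitude r = (k₁ − k₂)/(k₁ + k₂) = 0.1097; thus R = |r|² = 0.01204, T = 0.9880.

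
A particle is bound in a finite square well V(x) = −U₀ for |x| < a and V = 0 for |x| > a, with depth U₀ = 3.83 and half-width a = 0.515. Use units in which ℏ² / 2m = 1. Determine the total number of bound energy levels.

N = 1

The dimensionless depth is z₀ = a√(2mU₀)/ℏ = 0.515 × √(3.830) = 1.008.
A new bound state (alternating even/odd) appears each time z₀ passes a multiple of π/2, so N = ⌊2z₀/π⌋ + 1 = ⌊0.6416⌋ + 1 = 1.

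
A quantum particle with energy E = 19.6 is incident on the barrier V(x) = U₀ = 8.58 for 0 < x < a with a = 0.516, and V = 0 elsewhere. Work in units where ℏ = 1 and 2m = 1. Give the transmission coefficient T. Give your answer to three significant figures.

T = 0.923

E > U₀: inside the barrier k₂ = √(2m(E − U₀))/ℏ = 3.320, k₂a = 1.713.
T = [1 + U₀² sin²(k₂a) / (4E(E − U₀))]⁻¹ = 1/1.083 = 0.923.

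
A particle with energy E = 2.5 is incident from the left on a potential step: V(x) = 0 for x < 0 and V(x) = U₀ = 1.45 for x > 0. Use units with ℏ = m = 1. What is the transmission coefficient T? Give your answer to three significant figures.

T = 0.954

The wavenumbers are k₁ = √(2mE)/ℏ = 2.236 on the left and k₂ = √(2m(E − U₀))/ℏ = 1.449 on the right.
Continuity of ψ and ψ′ at the step yields the reflection amplitude r = (k₁ − k₂)/(k₁ + k₂) = 0.2135; thus R = |r|² = 0.04560, T = 0.9544.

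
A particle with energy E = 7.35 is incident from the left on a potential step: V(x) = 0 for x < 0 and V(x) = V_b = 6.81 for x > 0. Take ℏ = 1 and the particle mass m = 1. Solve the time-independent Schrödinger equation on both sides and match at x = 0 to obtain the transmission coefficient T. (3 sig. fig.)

T = 0.671

On each side the TISE gives plane waves with k = √(2m(E − V))/ℏ: k₁ = √(2·1·7.35) = 3.834, k₂ = √(2·1·0.54) = 1.039.
Continuity of ψ and ψ′ at the step yields the reflection amplitude r = (k₁ − k₂)/(k₁ + k₂) = 0.5735; thus R = |r|² = 0.3289, T = 0.6711.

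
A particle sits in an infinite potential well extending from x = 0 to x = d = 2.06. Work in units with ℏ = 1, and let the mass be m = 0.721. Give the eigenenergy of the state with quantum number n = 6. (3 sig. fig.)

Requiring ψ(0) = ψ(d) = 0 quantises k = nπ/d, hence E_n = ℏ²k²/2m = n²π²ℏ²/(2md²).
E_6 = 6² × π² / (2 × 0.721 × 2.06²) = 58.06.

E = 58.1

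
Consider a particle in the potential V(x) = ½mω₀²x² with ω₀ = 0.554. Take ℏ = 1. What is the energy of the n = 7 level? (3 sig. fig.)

E = 4.16

The oscillator eigenvalues are E_n = ℏω₀(n + ½), so E_7 = 0.554 × 7.5 = 4.155.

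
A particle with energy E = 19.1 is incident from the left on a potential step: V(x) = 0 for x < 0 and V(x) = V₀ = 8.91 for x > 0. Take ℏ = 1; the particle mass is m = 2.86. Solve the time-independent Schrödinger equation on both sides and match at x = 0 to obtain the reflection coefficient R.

R = 0.0243

The wavenumbers are k₁ = √(2mE)/ℏ = 10.45 on the left and k₂ = √(2m(E − V₀))/ℏ = 7.635 on the right.
Continuity of ψ and ψ′ at the step yields the reflection amplitude r = (k₁ − k₂)/(k₁ + k₂) = 0.1558; thus R = |r|² = 0.02427, T = 0.9757.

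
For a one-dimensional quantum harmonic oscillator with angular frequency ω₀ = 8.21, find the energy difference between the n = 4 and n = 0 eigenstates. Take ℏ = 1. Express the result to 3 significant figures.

ΔE = 32.8

E_n = ℏω₀(n + ½), so ΔE = (4 − 0) ℏω₀ = 4 × 8.21 = 32.84.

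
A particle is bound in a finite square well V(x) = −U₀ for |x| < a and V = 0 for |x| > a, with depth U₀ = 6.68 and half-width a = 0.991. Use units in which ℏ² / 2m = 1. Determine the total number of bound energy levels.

N = 2

The dimensionless depth is z₀ = a√(2mU₀)/ℏ = 0.991 × √(6.680) = 2.561.
A new bound state (alternating even/odd) appears each time z₀ passes a multiple of π/2, so N = ⌊2z₀/π⌋ + 1 = ⌊1.631⌋ + 1 = 2.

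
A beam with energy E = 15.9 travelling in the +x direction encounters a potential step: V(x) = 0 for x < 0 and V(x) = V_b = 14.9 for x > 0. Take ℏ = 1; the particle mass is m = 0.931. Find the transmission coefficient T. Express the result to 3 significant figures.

T = 0.641

On each side the TISE gives plane waves with k = √(2m(E − V))/ℏ: k₁ = √(2·0.931·15.9) = 5.441, k₂ = √(2·0.931·1) = 1.365.
Continuity of ψ and ψ′ at the step yields the reflection amplitude r = (k₁ − k₂)/(k₁ + k₂) = 0.5990; thus R = |r|² = 0.3588, T = 0.6412.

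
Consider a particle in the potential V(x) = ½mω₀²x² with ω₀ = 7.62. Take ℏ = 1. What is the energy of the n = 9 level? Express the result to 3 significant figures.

E = 72.4

The oscillator eigenvalues are E_n = ℏω₀(n + ½), so E_9 = 7.62 × 9.5 = 72.39.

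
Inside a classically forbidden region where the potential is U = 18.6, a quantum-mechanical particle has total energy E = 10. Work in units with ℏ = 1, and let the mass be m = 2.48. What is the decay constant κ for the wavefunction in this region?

Since E < U the TISE in this region is ψ'' = κ²ψ with κ = √(2m(U − E))/ℏ.
κ = √(2 × 2.48 × 8.6) = 6.531.

κ = 6.53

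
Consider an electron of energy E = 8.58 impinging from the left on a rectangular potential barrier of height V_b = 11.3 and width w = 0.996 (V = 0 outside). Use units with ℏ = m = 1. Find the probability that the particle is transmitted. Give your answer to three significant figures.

T = 0.0278

Since E < V_b the interior solution is evanescent with decay constant κ = √(2m(V_b − E))/ℏ = 2.332.
κw = 2.323, sinh(κw) = 5.054.
The exact tunnelling result is T⁻¹ = 1 + V_b² sinh²(κw) / [4E(V_b − E)] = 35.94, so T = 0.0278.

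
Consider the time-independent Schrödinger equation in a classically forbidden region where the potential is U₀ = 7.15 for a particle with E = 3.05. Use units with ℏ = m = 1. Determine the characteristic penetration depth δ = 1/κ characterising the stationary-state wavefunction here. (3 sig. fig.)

δ = 0.349

Since E < U₀ the TISE in this region is ψ'' = κ²ψ with κ = √(2m(U₀ − E))/ℏ.
κ = √(2 × 1 × 4.1) = 2.864. The penetration depth is δ = 1/κ = 0.349.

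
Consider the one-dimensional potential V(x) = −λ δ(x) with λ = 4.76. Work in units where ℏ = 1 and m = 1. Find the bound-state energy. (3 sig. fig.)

E = -11.3

For x ≠ 0 the bound state is ψ ∝ e^{−κ|x|}; integrating the TISE across the delta gives the cusp condition 2κ = 2mλ/ℏ², so κ = 4.760.
Then E = −ℏ²κ²/(2m) = −mλ²/(2ℏ²) = -11.33.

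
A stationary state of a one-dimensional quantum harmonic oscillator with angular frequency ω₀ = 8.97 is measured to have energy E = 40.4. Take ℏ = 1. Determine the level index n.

n = 4

Invert E_n = (n + ½)ℏω₀: n = E/ℏω₀ − ½ = 4.004, so n = 4.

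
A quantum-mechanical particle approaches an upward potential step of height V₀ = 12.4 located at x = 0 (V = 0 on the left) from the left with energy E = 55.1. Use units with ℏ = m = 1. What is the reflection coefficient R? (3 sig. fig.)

R = 0.00405

The wavenumbers are k₁ = √(2mE)/ℏ = 10.50 on the left and k₂ = √(2m(E − V₀))/ℏ = 9.241 on the right.
Matching ψ and ψ′ at x = 0 gives r = (k₁ − k₂)/(k₁ + k₂), so R = r² = 0.004052 and T = 1 − R = 0.9959.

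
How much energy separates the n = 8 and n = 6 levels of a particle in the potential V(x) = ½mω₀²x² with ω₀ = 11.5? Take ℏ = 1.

ΔE = 23.0

E_n = ℏω₀(n + ½), so ΔE = (8 − 6) ℏω₀ = 2 × 11.5 = 23.00.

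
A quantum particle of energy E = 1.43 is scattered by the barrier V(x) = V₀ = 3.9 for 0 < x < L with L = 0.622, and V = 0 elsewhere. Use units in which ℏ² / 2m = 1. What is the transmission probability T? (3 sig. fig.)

Since E < V₀ the interior solution is evanescent with decay constant κ = √(2m(V₀ − E))/ℏ = 1.572.
κL = 0.9775, sinh(κL) = 1.141.
Matching ψ, ψ′ at both faces gives T = [1 + V₀² sinh²(κL) / (4E(V₀ − E))]⁻¹ = 1/2.401 = 0.416.

T = 0.416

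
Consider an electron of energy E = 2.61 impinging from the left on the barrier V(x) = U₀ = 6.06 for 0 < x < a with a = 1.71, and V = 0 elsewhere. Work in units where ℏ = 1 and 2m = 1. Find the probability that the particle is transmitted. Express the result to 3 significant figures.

T = 0.00681

E < U₀: inside the barrier ψ ∝ e^{±κx} with κ = √(2m(U₀ − E))/ℏ = 1.857.
κa = 3.176, sinh(κa) = 11.96.
The exact tunnelling result is T⁻¹ = 1 + U₀² sinh²(κa) / [4E(U₀ − E)] = 146.8, so T = 0.00681.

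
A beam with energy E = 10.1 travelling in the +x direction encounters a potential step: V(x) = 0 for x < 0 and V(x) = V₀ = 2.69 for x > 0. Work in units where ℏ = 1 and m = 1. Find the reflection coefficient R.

The wavenumbers are k₁ = √(2mE)/ℏ = 4.494 on the left and k₂ = √(2m(E − V₀))/ℏ = 3.850 on the right.
Matching ψ and ψ′ at x = 0 gives r = (k₁ − k₂)/(k₁ + k₂), so R = r² = 0.005971 and T = 1 − R = 0.9940.

R = 0.00597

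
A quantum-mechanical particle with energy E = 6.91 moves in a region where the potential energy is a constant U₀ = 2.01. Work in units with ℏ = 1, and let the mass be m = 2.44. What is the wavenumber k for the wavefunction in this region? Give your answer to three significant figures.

With E > U₀ the solution is oscillatory, ψ ∝ e^{±ikx} with k = √(2m(E − U₀))/ℏ.
k = √(2 × 2.44 × 4.9) = 4.890.

k = 4.89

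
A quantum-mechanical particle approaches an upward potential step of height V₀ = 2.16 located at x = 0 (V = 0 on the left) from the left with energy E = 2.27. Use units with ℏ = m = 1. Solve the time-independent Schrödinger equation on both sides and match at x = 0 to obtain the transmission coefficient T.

The wavenumbers are k₁ = √(2mE)/ℏ = 2.131 on the left and k₂ = √(2m(E − V₀))/ℏ = 0.4690 on the right.
Matching ψ and ψ′ at x = 0 gives r = (k₁ − k₂)/(k₁ + k₂), so R = r² = 0.4085 and T = 1 − R = 0.5915.

T = 0.591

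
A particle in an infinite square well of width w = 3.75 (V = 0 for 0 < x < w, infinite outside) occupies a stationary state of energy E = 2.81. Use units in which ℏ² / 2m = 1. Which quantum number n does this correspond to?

For an infinite well E_n = n²π²ℏ²/(2mw²), so n = (w/πℏ)√(2mE).
n = (3.75/π) × √(2 × 0.5 × 2.81) = 2.001 → n = 2.

n = 2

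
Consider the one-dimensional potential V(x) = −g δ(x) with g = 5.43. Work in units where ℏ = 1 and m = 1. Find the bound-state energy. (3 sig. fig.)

For x ≠ 0 the bound state is ψ ∝ e^{−κ|x|}; integrating the TISE across the delta gives the cusp condition 2κ = 2mg/ℏ², so κ = 5.430.
Then E = −ℏ²κ²/(2m) = −mg²/(2ℏ²) = -14.74.

E = -14.7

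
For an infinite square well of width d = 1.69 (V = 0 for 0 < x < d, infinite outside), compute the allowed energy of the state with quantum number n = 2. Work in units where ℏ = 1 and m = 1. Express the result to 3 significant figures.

Requiring ψ(0) = ψ(d) = 0 quantises k = nπ/d, hence E_n = ℏ²k²/2m = n²π²ℏ²/(2md²).
E_2 = 2² × π² / (2 × 1 × 1.69²) = 6.911.

E = 6.91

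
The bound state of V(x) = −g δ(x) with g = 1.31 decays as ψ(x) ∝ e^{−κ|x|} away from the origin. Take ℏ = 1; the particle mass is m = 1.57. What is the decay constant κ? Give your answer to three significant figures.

κ = 2.06

Integrate −(ℏ²/2m)ψ'' − gδ(x)ψ = Eψ from −ε to +ε: the ψ'' term gives ψ'(0⁺) − ψ'(0⁻) and the δ term gives −(2mg/ℏ²)ψ(0).
With ψ ∝ e^{−κ|x|} this yields −2κ = −2mg/ℏ², so κ = mg/ℏ² = 2.057.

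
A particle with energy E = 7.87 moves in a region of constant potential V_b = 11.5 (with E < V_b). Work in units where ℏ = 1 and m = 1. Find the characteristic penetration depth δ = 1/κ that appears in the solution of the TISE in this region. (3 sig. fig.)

Since E < V_b the TISE in this region is ψ'' = κ²ψ with κ = √(2m(V_b − E))/ℏ.
κ = √(2 × 1 × 3.63) = 2.694. The penetration depth is δ = 1/κ = 0.371.

δ = 0.371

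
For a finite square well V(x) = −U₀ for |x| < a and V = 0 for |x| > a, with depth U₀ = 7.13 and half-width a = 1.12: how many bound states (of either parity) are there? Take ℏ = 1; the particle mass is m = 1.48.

The dimensionless depth is z₀ = a√(2mU₀)/ℏ = 1.12 × √(21.10) = 5.145.
A new bound state (alternating even/odd) appears each time z₀ passes a multiple of π/2, so N = ⌊2z₀/π⌋ + 1 = ⌊3.276⌋ + 1 = 4.

N = 4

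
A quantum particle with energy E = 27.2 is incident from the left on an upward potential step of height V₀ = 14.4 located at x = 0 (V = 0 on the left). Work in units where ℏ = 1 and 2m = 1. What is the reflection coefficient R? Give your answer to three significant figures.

R = 0.0347

On each side the TISE gives plane waves with k = √(2m(E − V))/ℏ: k₁ = √(2·½·27.2) = 5.215, k₂ = √(2·½·12.8) = 3.578.
Matching ψ and ψ′ at x = 0 gives r = (k₁ − k₂)/(k₁ + k₂), so R = r² = 0.03469 and T = 1 − R = 0.9653.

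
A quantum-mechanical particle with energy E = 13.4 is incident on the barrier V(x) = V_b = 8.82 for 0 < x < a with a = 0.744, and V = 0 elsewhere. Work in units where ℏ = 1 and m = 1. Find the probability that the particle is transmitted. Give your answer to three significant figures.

T = 0.839

Above the barrier the interior wavenumber is k₂ = √(2m(E − V_b))/ℏ = 3.027, giving phase k₂a = 2.252.
Matching at both interfaces gives T⁻¹ = 1 + V_b² sin²(k₂a) / [4E(E − V_b)] = 1.191, hence T = 0.839.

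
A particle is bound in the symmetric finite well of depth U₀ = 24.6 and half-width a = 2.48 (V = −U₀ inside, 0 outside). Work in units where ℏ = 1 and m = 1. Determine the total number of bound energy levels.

N = 12

The dimensionless depth is z₀ = a√(2mU₀)/ℏ = 2.48 × √(49.20) = 17.40.
A new bound state (alternating even/odd) appears each time z₀ passes a multiple of π/2, so N = ⌊2z₀/π⌋ + 1 = ⌊11.07⌋ + 1 = 12.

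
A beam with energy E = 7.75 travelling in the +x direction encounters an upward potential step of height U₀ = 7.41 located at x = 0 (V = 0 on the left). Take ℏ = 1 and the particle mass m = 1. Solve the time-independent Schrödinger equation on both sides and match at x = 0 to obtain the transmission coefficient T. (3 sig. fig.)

The wavenumbers are k₁ = √(2mE)/ℏ = 3.937 on the left and k₂ = √(2m(E − U₀))/ℏ = 0.8246 on the right.
Continuity of ψ and ψ′ at the step yields the reflection amplitude r = (k₁ − k₂)/(k₁ + k₂) = 0.6536; thus R = |r|² = 0.4272, T = 0.5728.

T = 0.573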